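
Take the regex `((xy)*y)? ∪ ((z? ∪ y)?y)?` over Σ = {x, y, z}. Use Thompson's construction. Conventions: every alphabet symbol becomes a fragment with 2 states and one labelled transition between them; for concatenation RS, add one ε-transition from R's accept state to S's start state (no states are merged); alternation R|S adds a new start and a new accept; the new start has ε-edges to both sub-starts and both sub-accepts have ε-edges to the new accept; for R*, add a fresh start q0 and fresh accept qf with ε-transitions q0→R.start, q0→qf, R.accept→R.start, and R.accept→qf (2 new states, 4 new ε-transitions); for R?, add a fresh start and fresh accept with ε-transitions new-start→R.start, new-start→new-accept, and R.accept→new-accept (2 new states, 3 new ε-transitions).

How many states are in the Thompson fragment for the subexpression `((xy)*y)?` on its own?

Fragment for `((xy)*y)?`:
Each of the 3 symbol leaves contributes a 2-state fragment.
  xy : 4 states
  (xy)* : 6 states
  (xy)*y : 8 states
  ((xy)*y)? : 10 states

10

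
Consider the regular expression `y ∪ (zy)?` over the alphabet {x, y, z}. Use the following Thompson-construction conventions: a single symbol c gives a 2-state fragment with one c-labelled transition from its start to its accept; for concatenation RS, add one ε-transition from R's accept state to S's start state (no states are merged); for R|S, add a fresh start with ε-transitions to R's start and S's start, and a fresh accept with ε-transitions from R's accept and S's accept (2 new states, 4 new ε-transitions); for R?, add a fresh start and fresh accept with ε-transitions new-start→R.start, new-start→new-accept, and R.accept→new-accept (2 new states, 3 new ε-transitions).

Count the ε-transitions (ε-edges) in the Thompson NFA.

Building bottom-up:
Each of the 3 symbol leaves contributes 0 ε-transitions.
  zy — 1 ε-transition
  (zy)? — 4 ε-transitions
  y ∪ (zy)? — 8 ε-transitions

8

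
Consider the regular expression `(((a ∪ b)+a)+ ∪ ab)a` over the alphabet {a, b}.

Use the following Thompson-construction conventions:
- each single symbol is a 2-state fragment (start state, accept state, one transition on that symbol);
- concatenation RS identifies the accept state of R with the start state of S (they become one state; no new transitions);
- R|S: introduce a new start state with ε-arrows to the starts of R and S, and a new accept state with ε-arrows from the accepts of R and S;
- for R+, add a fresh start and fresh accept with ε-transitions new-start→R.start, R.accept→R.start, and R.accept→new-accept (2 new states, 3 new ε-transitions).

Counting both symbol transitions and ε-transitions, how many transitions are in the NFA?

20

Building bottom-up:
Each of the 6 symbol leaves contributes 1 transition (1 symbol, 0 ε).
  a ∪ b — 6 transitions (2 symbol, 4 ε)
  (a ∪ b)+ — 9 transitions (2 symbol, 7 ε)
  (a ∪ b)+a — 10 transitions (3 symbol, 7 ε)
  ((a ∪ b)+a)+ — 13 transitions (3 symbol, 10 ε)
  ab — 2 transitions (2 symbol, 0 ε)
  ((a ∪ b)+a)+ ∪ ab — 19 transitions (5 symbol, 14 ε)
  (((a ∪ b)+a)+ ∪ ab)a — 20 transitions (6 symbol, 14 ε)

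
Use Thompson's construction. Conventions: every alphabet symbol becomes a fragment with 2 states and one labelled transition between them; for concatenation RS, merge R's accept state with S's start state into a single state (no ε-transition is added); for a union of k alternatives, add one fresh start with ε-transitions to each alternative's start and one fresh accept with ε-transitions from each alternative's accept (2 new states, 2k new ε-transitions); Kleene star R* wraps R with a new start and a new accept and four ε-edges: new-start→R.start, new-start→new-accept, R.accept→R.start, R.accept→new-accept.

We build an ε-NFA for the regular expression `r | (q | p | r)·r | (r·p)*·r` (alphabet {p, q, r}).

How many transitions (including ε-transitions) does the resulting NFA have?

Recursing over subexpressions:
Each of the 8 symbol leaves contributes 1 transition (1 symbol, 0 ε).
  q | p | r → 9 transitions (3 symbol, 6 ε)
  (q | p | r)·r → 10 transitions (4 symbol, 6 ε)
  r·p → 2 transitions (2 symbol, 0 ε)
  (r·p)* → 6 transitions (2 symbol, 4 ε)
  (r·p)*·r → 7 transitions (3 symbol, 4 ε)
  r | (q | p | r)·r | (r·p)*·r → 24 transitions (8 symbol, 16 ε)

24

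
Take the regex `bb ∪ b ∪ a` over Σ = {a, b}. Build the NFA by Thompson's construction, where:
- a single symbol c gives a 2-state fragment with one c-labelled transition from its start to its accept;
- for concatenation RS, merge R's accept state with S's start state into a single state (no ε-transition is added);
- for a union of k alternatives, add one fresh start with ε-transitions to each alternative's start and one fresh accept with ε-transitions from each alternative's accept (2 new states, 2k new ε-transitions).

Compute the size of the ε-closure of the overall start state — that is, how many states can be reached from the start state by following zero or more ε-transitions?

Work bottom-up. For each fragment F, track |ε-closure(F.start)| and whether F's accept lies in that closure (i.e. whether F accepts ε). A single-symbol fragment has closure size 1 and does not accept ε.
  bb : C equals the left operand's closure size = 1 (its accept is not ε-reachable, so the closure stops there)
  bb ∪ b ∪ a : C = 1 + 1 + 1 + 1 = 4 (the new accept is not ε-reachable since no branch accepts ε)

4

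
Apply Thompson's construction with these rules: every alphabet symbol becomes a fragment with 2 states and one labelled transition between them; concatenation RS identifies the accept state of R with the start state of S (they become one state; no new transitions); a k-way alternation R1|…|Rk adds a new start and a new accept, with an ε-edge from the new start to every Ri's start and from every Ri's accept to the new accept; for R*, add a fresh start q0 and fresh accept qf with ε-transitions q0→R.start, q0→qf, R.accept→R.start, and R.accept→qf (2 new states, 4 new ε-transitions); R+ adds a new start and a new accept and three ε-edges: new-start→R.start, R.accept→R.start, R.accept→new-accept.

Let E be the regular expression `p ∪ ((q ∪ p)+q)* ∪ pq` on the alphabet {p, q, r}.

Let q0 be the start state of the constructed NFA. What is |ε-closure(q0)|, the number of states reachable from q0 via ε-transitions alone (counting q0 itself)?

Compute the ε-closure size of each fragment's start state recursively; a symbol fragment's start has no outgoing ε-edge, so its closure is just itself (size 1).
  q ∪ p : |closure| = 1 + 1 + 1 = 3 (the new accept is not ε-reachable since no branch accepts ε)
  (q ∪ p)+ : new start ε-reaches only the body's start; the new accept needs a symbol first: |closure| = 1 + 3 = 4
  (q ∪ p)+q : same as the first factor's closure: |closure| = 4
  ((q ∪ p)+q)* : new start has ε-edges to the inner start and to the new accept, so |closure| = 2 + 4 = 6
  pq : same as the first factor's closure: |closure| = 1
  p ∪ ((q ∪ p)+q)* ∪ pq : new start ε-reaches every alternative's start; at least one alternative accepts ε, so the union's new accept is reached too: |closure| = 1 + 1 + 6 + 1 + 1 = 10

10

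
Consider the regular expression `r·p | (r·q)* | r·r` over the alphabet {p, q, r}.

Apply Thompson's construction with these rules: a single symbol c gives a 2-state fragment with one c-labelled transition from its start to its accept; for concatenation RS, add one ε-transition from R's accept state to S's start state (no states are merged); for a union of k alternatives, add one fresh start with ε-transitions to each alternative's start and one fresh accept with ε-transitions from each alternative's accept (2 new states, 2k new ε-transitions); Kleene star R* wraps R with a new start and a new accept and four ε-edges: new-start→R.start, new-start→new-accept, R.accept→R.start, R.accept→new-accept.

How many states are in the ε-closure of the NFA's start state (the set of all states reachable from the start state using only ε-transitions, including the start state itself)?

Let C(F) = |ε-closure(F.start)| within fragment F, and note whether F accepts ε. Symbol fragments have C = 1 and do not accept ε. Then:
  r·p — |ε-closure| equals the left operand's closure size = 1 (its accept is not ε-reachable, so the closure stops there)
  r·q — same as the first factor's closure: |ε-closure| = 1
  (r·q)* — |ε-closure| = 1 (new start) + 1 (body) + 1 (new accept) = 3
  r·r — |ε-closure| equals the left operand's closure size = 1 (its accept is not ε-reachable, so the closure stops there)
  r·p | (r·q)* | r·r — |ε-closure| = 1 (new start) + (1 + 3 + 1) + 1 (new accept, since some branch ε-reaches its own accept) = 7

7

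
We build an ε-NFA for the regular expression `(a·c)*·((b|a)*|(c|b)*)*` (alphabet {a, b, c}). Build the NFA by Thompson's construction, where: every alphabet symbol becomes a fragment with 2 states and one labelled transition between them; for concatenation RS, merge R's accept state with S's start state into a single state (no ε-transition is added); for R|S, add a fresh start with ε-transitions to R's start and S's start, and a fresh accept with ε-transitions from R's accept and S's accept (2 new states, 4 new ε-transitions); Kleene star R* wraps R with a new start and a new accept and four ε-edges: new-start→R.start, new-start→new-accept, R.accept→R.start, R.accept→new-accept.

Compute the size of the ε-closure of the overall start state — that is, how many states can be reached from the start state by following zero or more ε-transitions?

16

Let C(F) = |ε-closure(F.start)| within fragment F, and note whether F accepts ε. Symbol fragments have C = 1 and do not accept ε. Then:
  a·c — |closure| equals the left operand's closure size = 1 (its accept is not ε-reachable, so the closure stops there)
  (a·c)* — the star's fresh start ε-reaches both the body's start and the fresh accept: |closure| = 2 + 1 = 3
  b|a — new start ε-reaches every alternative's start; none of them accept ε, so the new accept is not reached: |closure| = 1 + 1 + 1 = 3
  (b|a)* — |closure| = 1 (new start) + 3 (body) + 1 (new accept) = 5
  c|b — |closure| = 1 + 1 + 1 = 3 (the new accept is not ε-reachable since no branch accepts ε)
  (c|b)* — |closure| = 1 (new start) + 3 (body) + 1 (new accept) = 5
  (b|a)*|(c|b)* — new start ε-reaches every alternative's start; at least one alternative accepts ε, so the union's new accept is reached too: |closure| = 1 + 5 + 5 + 1 = 12
  ((b|a)*|(c|b)*)* — |closure| = 1 (new start) + 12 (body) + 1 (new accept) = 14
  (a·c)*·((b|a)*|(c|b)*)* — the left operand accepts ε, so the closure extends into the next operand (the shared merged state is already counted); |closure| = 3 + (14−1) = 16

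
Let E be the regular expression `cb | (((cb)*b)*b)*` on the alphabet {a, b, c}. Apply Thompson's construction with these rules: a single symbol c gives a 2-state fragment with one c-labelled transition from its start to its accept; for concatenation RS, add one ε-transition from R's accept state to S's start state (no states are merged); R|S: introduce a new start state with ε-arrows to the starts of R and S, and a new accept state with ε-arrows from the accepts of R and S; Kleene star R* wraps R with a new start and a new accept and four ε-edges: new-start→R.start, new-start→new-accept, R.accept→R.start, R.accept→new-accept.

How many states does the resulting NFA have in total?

20

By structural recursion:
Each of the 6 symbol leaves contributes a 2-state fragment.
  cb : 4 states
  cb : 4 states
  (cb)* : 6 states
  (cb)*b : 8 states
  ((cb)*b)* : 10 states
  ((cb)*b)*b : 12 states
  (((cb)*b)*b)* : 14 states
  cb | (((cb)*b)*b)* : 20 states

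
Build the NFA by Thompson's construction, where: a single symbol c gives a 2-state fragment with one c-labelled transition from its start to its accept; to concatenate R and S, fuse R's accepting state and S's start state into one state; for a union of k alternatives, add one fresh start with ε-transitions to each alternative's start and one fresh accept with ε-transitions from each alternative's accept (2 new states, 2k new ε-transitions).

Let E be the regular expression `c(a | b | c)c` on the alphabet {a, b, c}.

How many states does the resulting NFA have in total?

Building bottom-up:
Each of the 5 symbol leaves contributes a 2-state fragment.
  a | b | c : 8 states
  c(a | b | c)c : 10 states

10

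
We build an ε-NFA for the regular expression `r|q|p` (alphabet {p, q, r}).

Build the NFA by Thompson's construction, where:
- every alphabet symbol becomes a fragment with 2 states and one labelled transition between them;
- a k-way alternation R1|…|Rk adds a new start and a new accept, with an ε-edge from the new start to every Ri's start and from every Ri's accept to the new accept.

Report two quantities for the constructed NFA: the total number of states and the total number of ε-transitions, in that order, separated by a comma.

8, 6

Recursing over subexpressions:
Each of the 3 symbol leaves contributes 2 states and 0 ε-transitions.
  r|q|p = 8 states, 6 ε-transitions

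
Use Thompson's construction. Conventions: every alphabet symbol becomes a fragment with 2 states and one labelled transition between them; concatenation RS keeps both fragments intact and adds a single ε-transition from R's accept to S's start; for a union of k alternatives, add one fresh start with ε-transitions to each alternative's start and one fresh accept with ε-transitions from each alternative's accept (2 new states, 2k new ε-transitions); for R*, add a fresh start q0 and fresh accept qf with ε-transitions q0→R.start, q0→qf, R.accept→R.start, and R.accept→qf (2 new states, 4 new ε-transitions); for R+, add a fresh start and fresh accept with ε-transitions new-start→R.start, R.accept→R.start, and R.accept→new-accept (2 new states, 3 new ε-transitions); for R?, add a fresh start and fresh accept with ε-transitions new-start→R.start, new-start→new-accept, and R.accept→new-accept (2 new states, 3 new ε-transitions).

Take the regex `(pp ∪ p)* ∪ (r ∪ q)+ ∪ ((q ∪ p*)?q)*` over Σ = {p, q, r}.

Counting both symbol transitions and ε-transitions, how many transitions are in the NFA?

By structural recursion:
Each of the 8 symbol leaves contributes 1 transition (1 symbol, 0 ε).
  pp = 3 transitions (2 symbol, 1 ε)
  pp ∪ p = 8 transitions (3 symbol, 5 ε)
  (pp ∪ p)* = 12 transitions (3 symbol, 9 ε)
  r ∪ q = 6 transitions (2 symbol, 4 ε)
  (r ∪ q)+ = 9 transitions (2 symbol, 7 ε)
  p* = 5 transitions (1 symbol, 4 ε)
  q ∪ p* = 10 transitions (2 symbol, 8 ε)
  (q ∪ p*)? = 13 transitions (2 symbol, 11 ε)
  (q ∪ p*)?q = 15 transitions (3 symbol, 12 ε)
  ((q ∪ p*)?q)* = 19 transitions (3 symbol, 16 ε)
  (pp ∪ p)* ∪ (r ∪ q)+ ∪ ((q ∪ p*)?q)* = 46 transitions (8 symbol, 38 ε)

46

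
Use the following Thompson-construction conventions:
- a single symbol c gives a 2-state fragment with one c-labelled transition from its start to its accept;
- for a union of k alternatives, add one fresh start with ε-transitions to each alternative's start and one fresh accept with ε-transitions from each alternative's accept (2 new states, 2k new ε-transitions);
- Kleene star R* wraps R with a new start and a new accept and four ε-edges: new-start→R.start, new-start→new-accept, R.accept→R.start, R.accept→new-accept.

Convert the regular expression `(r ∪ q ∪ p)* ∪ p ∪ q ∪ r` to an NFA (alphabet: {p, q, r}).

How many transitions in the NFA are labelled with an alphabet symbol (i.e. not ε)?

6

Recursing over subexpressions:
Each of the 6 symbol leaves contributes exactly 1 symbol transition.
  r ∪ q ∪ p = 3 symbol transitions
  (r ∪ q ∪ p)* = 3 symbol transitions
  (r ∪ q ∪ p)* ∪ p ∪ q ∪ r = 6 symbol transitions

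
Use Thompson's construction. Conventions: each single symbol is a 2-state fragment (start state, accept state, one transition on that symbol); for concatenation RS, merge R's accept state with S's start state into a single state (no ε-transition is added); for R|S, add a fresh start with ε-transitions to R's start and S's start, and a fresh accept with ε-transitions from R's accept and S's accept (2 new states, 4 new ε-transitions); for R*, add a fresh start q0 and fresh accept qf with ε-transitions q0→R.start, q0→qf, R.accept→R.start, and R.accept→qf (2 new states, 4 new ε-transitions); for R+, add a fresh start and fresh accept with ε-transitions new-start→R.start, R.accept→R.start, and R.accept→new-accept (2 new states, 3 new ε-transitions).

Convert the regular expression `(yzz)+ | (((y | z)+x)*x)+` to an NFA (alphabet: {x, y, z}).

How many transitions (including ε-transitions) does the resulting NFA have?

Building bottom-up:
Each of the 7 symbol leaves contributes 1 transition (1 symbol, 0 ε).
  yzz — 3 transitions (3 symbol, 0 ε)
  (yzz)+ — 6 transitions (3 symbol, 3 ε)
  y | z — 6 transitions (2 symbol, 4 ε)
  (y | z)+ — 9 transitions (2 symbol, 7 ε)
  (y | z)+x — 10 transitions (3 symbol, 7 ε)
  ((y | z)+x)* — 14 transitions (3 symbol, 11 ε)
  ((y | z)+x)*x — 15 transitions (4 symbol, 11 ε)
  (((y | z)+x)*x)+ — 18 transitions (4 symbol, 14 ε)
  (yzz)+ | (((y | z)+x)*x)+ — 28 transitions (7 symbol, 21 ε)

28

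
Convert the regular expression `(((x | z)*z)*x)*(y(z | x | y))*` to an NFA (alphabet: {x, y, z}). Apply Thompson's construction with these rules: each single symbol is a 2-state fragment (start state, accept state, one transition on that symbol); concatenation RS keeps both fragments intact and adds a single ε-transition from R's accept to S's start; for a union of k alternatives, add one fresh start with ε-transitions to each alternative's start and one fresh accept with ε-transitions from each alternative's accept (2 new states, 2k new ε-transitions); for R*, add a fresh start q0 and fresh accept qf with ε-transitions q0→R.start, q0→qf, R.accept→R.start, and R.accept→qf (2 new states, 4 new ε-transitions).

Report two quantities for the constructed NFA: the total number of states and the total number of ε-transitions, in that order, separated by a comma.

Bottom-up over the parse tree:
Each of the 8 symbol leaves contributes 2 states and 0 ε-transitions.
  x | z → 6 states, 4 ε-transitions
  (x | z)* → 8 states, 8 ε-transitions
  (x | z)*z → 10 states, 9 ε-transitions
  ((x | z)*z)* → 12 states, 13 ε-transitions
  ((x | z)*z)*x → 14 states, 14 ε-transitions
  (((x | z)*z)*x)* → 16 states, 18 ε-transitions
  z | x | y → 8 states, 6 ε-transitions
  y(z | x | y) → 10 states, 7 ε-transitions
  (y(z | x | y))* → 12 states, 11 ε-transitions
  (((x | z)*z)*x)*(y(z | x | y))* → 28 states, 30 ε-transitions

28, 30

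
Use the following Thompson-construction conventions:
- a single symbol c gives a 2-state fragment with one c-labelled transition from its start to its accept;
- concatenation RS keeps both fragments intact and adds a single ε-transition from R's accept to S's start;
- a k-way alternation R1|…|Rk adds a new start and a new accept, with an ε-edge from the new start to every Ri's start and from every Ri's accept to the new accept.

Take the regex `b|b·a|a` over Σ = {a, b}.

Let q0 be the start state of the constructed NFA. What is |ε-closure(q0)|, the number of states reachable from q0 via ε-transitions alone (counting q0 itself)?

4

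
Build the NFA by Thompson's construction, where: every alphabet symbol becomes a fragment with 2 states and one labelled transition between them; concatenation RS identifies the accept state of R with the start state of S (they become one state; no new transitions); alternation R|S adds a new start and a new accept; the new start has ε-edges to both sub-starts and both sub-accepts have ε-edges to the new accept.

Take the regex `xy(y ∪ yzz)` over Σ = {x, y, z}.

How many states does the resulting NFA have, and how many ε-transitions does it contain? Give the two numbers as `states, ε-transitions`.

Building bottom-up:
Each of the 6 symbol leaves contributes 2 states and 0 ε-transitions.
  yzz → 4 states, 0 ε-transitions
  y ∪ yzz → 8 states, 4 ε-transitions
  xy(y ∪ yzz) → 10 states, 4 ε-transitions

10, 4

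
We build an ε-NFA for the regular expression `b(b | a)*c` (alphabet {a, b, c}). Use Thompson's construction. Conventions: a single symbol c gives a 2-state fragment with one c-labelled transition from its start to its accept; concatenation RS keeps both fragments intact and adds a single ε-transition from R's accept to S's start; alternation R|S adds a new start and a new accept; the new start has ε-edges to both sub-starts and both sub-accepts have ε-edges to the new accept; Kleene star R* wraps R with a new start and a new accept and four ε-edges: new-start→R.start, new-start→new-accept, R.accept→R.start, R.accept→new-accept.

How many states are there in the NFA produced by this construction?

12

Per subexpression:
Each of the 4 symbol leaves contributes a 2-state fragment.
  b | a = 6 states
  (b | a)* = 8 states
  b(b | a)*c = 12 states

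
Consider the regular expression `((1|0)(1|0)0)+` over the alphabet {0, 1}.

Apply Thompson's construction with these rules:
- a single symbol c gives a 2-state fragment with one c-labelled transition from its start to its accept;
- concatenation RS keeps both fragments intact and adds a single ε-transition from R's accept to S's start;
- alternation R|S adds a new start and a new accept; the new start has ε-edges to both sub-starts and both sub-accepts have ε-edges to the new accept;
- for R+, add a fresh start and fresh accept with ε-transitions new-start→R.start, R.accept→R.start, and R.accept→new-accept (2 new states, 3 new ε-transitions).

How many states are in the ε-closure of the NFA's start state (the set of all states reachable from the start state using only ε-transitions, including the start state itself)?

Work bottom-up. For each fragment F, track |ε-closure(F.start)| and whether F's accept lies in that closure (i.e. whether F accepts ε). A single-symbol fragment has closure size 1 and does not accept ε.
  1|0 → new start ε-reaches every alternative's start; none of them accept ε, so the new accept is not reached: C = 1 + 1 + 1 = 3
  1|0 → C = 1 + 1 + 1 = 3 (the new accept is not ε-reachable since no branch accepts ε)
  (1|0)(1|0)0 → same as the first factor's closure: C = 3
  ((1|0)(1|0)0)+ → new start ε-reaches only the body's start; the new accept needs a symbol first: C = 1 + 3 = 4

4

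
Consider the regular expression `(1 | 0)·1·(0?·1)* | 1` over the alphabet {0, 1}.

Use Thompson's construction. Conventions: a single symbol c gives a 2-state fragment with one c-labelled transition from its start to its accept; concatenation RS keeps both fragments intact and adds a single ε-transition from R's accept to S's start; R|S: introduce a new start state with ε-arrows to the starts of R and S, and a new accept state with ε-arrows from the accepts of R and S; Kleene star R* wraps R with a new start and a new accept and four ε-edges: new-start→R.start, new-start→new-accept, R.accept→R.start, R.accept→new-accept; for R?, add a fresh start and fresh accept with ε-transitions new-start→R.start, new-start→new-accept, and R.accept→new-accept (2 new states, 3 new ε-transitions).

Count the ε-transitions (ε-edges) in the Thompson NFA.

By structural recursion:
Each of the 6 symbol leaves contributes 0 ε-transitions.
  1 | 0 : 4 ε-transitions
  0? : 3 ε-transitions
  0?·1 : 4 ε-transitions
  (0?·1)* : 8 ε-transitions
  (1 | 0)·1·(0?·1)* : 14 ε-transitions
  (1 | 0)·1·(0?·1)* | 1 : 18 ε-transitions

18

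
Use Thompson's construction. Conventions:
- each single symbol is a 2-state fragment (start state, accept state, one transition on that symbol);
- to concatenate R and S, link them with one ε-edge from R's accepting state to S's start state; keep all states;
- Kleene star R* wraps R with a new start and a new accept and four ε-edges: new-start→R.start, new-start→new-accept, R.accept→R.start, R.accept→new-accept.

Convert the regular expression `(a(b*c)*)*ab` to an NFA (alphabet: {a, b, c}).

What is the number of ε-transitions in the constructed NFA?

16

Recursing over subexpressions:
Each of the 5 symbol leaves contributes 0 ε-transitions.
  b* — 4 ε-transitions
  b*c — 5 ε-transitions
  (b*c)* — 9 ε-transitions
  a(b*c)* — 10 ε-transitions
  (a(b*c)*)* — 14 ε-transitions
  (a(b*c)*)*ab — 16 ε-transitions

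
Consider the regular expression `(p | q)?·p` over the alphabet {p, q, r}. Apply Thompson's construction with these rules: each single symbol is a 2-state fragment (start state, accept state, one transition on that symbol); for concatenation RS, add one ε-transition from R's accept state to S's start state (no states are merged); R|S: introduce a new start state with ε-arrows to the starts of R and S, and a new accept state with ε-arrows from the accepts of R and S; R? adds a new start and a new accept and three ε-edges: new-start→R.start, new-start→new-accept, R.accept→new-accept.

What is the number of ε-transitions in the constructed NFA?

By structural recursion:
Each of the 3 symbol leaves contributes 0 ε-transitions.
  p | q : 4 ε-transitions
  (p | q)? : 7 ε-transitions
  (p | q)?·p : 8 ε-transitions

8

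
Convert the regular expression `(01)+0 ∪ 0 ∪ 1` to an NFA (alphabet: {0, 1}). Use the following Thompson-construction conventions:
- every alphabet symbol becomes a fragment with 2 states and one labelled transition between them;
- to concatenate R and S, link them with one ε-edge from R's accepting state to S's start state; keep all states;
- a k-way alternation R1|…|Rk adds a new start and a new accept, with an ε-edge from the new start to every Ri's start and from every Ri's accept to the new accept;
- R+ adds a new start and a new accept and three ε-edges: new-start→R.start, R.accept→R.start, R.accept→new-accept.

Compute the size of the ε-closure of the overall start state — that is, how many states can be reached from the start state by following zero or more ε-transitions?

5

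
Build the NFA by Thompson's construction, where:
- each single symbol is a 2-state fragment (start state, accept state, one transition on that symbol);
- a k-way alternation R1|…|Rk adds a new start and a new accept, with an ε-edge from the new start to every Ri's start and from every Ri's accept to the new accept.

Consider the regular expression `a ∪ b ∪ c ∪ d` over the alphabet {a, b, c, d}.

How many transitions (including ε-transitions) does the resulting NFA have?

12

Bottom-up over the parse tree:
Each of the 4 symbol leaves contributes 1 transition (1 symbol, 0 ε).
  a ∪ b ∪ c ∪ d : 12 transitions (4 symbol, 8 ε)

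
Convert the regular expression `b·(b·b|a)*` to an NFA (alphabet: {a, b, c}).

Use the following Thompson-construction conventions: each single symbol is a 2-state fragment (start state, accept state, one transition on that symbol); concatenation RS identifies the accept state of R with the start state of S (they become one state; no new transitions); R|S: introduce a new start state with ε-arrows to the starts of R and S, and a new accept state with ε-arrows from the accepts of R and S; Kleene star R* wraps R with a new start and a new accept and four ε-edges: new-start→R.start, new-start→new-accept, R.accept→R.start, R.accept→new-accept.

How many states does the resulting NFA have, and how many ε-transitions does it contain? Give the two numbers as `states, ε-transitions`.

Recursing over subexpressions:
Each of the 4 symbol leaves contributes 2 states and 0 ε-transitions.
  b·b : 3 states, 0 ε-transitions
  b·b|a : 7 states, 4 ε-transitions
  (b·b|a)* : 9 states, 8 ε-transitions
  b·(b·b|a)* : 10 states, 8 ε-transitions

10, 8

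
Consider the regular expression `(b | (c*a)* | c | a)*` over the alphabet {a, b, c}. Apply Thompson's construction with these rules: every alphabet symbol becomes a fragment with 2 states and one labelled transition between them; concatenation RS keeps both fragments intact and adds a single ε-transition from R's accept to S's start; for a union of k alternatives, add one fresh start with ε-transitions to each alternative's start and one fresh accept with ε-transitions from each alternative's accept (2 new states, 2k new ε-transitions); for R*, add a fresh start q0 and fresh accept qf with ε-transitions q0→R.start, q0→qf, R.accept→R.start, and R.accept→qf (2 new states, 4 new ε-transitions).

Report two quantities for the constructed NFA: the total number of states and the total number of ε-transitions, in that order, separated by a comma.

18, 21

Bottom-up over the parse tree:
Each of the 5 symbol leaves contributes 2 states and 0 ε-transitions.
  c* — 4 states, 4 ε-transitions
  c*a — 6 states, 5 ε-transitions
  (c*a)* — 8 states, 9 ε-transitions
  b | (c*a)* | c | a — 16 states, 17 ε-transitions
  (b | (c*a)* | c | a)* — 18 states, 21 ε-transitions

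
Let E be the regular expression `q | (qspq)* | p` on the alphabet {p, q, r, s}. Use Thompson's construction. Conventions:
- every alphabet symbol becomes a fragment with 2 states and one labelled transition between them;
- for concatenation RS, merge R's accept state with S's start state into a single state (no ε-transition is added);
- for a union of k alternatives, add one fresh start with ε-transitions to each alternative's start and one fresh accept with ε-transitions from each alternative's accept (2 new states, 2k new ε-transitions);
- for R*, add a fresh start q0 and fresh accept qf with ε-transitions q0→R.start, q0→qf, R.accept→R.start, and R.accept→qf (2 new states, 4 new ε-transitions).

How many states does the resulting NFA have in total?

Per subexpression:
Each of the 6 symbol leaves contributes a 2-state fragment.
  qspq : 5 states
  (qspq)* : 7 states
  q | (qspq)* | p : 13 states

13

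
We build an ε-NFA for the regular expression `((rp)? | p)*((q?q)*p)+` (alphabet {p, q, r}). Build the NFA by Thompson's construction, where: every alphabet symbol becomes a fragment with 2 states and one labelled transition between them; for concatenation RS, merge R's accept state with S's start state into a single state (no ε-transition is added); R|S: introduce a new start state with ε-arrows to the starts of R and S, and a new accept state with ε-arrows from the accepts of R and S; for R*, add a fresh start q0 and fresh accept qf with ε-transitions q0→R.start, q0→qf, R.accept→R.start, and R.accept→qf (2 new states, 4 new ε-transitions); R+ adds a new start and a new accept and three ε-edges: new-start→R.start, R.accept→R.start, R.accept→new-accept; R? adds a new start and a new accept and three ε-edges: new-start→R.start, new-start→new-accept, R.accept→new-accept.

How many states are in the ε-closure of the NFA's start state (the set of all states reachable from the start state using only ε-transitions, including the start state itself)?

13

Compute the ε-closure size of each fragment's start state recursively; a symbol fragment's start has no outgoing ε-edge, so its closure is just itself (size 1).
  rp → C equals the left operand's closure size = 1 (its accept is not ε-reachable, so the closure stops there)
  (rp)? → C = 1 (new start) + 1 (body) + 1 (new accept, via ε) = 3
  (rp)? | p → C = 1 (new start) + (3 + 1) + 1 (new accept, since some branch ε-reaches its own accept) = 6
  ((rp)? | p)* → C = 1 (new start) + 6 (body) + 1 (new accept) = 8
  q? → new start has ε-edges to the inner start and to the new accept, so C = 2 + 1 = 3
  q?q → C = 3 + (1−1) = 3 (closure spills across the concat boundary because the left factor accepts ε)
  (q?q)* → the star's fresh start ε-reaches both the body's start and the fresh accept: C = 2 + 3 = 5
  (q?q)*p → the left operand accepts ε, so the closure extends into the next operand (the shared merged state is already counted); C = 5 + (1−1) = 5
  ((q?q)*p)+ → C = 1 + 5 = 6 (the body doesn't accept ε, so the new accept is not reached)
  ((rp)? | p)*((q?q)*p)+ → the left operand accepts ε, so the closure extends into the next operand (the shared merged state is already counted); C = 8 + (6−1) = 13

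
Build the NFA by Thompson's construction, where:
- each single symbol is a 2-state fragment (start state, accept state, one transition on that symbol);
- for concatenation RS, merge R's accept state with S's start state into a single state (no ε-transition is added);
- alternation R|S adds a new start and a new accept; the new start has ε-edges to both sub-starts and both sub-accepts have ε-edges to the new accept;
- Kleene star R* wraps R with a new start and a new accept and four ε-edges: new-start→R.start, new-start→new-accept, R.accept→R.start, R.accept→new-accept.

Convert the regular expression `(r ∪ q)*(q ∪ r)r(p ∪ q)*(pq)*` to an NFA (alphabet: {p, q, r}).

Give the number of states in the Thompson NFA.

Bottom-up over the parse tree:
Each of the 9 symbol leaves contributes a 2-state fragment.
  r ∪ q — 6 states
  (r ∪ q)* — 8 states
  q ∪ r — 6 states
  p ∪ q — 6 states
  (p ∪ q)* — 8 states
  pq — 3 states
  (pq)* — 5 states
  (r ∪ q)*(q ∪ r)r(p ∪ q)*(pq)* — 25 states

25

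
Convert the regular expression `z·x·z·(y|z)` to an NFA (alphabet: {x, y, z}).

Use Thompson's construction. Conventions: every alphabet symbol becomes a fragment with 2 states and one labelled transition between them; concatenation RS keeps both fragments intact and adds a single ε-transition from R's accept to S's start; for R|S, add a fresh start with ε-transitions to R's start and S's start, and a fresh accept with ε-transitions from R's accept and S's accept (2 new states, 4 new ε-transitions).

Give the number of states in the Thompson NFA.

12

Bottom-up over the parse tree:
Each of the 5 symbol leaves contributes a 2-state fragment.
  y|z = 6 states
  z·x·z·(y|z) = 12 states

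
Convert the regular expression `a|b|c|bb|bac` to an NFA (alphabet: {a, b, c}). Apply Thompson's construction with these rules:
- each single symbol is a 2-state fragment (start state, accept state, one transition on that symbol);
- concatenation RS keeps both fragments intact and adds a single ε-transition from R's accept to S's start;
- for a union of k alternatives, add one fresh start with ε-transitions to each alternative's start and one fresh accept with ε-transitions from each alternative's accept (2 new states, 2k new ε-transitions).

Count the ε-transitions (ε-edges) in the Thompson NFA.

13

Bottom-up over the parse tree:
Each of the 8 symbol leaves contributes 0 ε-transitions.
  bb — 1 ε-transition
  bac — 2 ε-transitions
  a|b|c|bb|bac — 13 ε-transitions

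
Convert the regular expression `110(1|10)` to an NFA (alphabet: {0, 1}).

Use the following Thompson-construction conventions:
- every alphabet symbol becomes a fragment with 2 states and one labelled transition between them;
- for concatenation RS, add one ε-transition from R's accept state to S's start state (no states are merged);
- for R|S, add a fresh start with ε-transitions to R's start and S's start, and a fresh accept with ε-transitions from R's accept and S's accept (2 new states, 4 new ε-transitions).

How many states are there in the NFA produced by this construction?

14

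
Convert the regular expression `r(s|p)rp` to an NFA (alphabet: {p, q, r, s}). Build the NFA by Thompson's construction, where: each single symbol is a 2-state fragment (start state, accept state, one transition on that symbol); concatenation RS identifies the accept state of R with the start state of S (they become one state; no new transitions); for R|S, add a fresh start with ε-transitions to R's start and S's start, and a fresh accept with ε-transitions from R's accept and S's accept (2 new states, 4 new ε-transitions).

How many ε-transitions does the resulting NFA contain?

4

Bottom-up over the parse tree:
Each of the 5 symbol leaves contributes 0 ε-transitions.
  s|p → 4 ε-transitions
  r(s|p)rp → 4 ε-transitions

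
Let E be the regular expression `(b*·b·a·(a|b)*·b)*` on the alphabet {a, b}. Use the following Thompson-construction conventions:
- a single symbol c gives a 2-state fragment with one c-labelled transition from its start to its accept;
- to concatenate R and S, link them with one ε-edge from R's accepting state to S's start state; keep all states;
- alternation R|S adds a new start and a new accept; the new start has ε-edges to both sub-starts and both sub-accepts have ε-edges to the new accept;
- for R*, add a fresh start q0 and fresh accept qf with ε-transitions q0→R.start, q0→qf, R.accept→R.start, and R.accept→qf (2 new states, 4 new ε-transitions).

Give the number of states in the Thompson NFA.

Bottom-up over the parse tree:
Each of the 6 symbol leaves contributes a 2-state fragment.
  b* = 4 states
  a|b = 6 states
  (a|b)* = 8 states
  b*·b·a·(a|b)*·b = 18 states
  (b*·b·a·(a|b)*·b)* = 20 states

20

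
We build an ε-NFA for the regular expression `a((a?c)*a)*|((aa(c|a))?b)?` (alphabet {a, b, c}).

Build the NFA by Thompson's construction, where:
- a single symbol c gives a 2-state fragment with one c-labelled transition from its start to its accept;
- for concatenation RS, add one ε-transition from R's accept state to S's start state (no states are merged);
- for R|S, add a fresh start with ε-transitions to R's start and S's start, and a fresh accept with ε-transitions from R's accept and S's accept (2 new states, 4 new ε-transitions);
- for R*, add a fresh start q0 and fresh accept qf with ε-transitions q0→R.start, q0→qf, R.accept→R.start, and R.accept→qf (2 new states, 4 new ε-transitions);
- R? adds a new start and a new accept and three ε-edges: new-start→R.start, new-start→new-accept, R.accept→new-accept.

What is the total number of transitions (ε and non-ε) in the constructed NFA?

40

Building bottom-up:
Each of the 9 symbol leaves contributes 1 transition (1 symbol, 0 ε).
  a? : 4 transitions (1 symbol, 3 ε)
  a?c : 6 transitions (2 symbol, 4 ε)
  (a?c)* : 10 transitions (2 symbol, 8 ε)
  (a?c)*a : 12 transitions (3 symbol, 9 ε)
  ((a?c)*a)* : 16 transitions (3 symbol, 13 ε)
  a((a?c)*a)* : 18 transitions (4 symbol, 14 ε)
  c|a : 6 transitions (2 symbol, 4 ε)
  aa(c|a) : 10 transitions (4 symbol, 6 ε)
  (aa(c|a))? : 13 transitions (4 symbol, 9 ε)
  (aa(c|a))?b : 15 transitions (5 symbol, 10 ε)
  ((aa(c|a))?b)? : 18 transitions (5 symbol, 13 ε)
  a((a?c)*a)*|((aa(c|a))?b)? : 40 transitions (9 symbol, 31 ε)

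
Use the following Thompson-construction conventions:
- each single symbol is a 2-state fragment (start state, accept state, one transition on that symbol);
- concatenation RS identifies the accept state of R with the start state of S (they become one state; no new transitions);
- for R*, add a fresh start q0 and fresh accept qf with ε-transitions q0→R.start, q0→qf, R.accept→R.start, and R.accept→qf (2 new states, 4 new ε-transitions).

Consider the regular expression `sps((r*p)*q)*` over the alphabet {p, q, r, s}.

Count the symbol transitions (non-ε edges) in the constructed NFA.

By structural recursion:
Each of the 6 symbol leaves contributes exactly 1 symbol transition.
  r* — 1 symbol transition
  r*p — 2 symbol transitions
  (r*p)* — 2 symbol transitions
  (r*p)*q — 3 symbol transitions
  ((r*p)*q)* — 3 symbol transitions
  sps((r*p)*q)* — 6 symbol transitions

6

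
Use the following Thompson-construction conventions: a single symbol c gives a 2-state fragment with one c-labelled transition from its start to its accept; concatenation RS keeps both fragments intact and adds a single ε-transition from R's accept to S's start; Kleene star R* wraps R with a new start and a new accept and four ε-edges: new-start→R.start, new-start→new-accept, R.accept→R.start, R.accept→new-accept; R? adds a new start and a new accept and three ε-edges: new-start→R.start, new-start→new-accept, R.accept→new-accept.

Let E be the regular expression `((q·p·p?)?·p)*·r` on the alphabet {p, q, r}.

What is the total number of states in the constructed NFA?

Building bottom-up:
Each of the 5 symbol leaves contributes a 2-state fragment.
  p? → 4 states
  q·p·p? → 8 states
  (q·p·p?)? → 10 states
  (q·p·p?)?·p → 12 states
  ((q·p·p?)?·p)* → 14 states
  ((q·p·p?)?·p)*·r → 16 states

16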